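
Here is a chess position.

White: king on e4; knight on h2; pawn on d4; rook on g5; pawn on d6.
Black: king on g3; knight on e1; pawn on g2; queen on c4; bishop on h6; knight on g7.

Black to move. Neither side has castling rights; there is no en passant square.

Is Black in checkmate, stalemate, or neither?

neither

Black to move; black king on g3.
In check: yes, from the white rook on g5.
King squares — f2: available; g2: own pawn; h2: available; f3: attacked by Nh2; h3: available; f4: attacked by Ke4; g4: attacked by Nh2; h4: available.
Legal moves for Black: Kh4, Kh3, Kxh2, Kf2, Bxg5.
Black is in check but has 5 legal moves → neither.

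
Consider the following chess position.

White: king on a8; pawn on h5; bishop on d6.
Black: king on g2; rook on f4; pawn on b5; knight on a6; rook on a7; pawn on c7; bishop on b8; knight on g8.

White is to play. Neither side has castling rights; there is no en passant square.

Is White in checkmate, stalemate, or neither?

White to move; white king on a8.
In check: yes, from the black rook on a7.
King squares — a7: attacked by Bb8; b7: attacked by Ra7; b8: attacked by Na6.
Legal moves for White: none.
In check with no legal moves → checkmate.

checkmate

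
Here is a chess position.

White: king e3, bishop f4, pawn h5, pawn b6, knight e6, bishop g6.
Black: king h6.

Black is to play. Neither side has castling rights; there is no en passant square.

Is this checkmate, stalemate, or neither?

checkmate

Black to move; black king on h6.
In check: yes, from the white bishop on f4.
King squares — g5: attacked by Bf4; h5: attacked by Bg6; g6: attacked by Ph5; g7: attacked by Ne6; h7: attacked by Bg6.
Legal moves for Black: none.
In check with no legal moves → checkmate.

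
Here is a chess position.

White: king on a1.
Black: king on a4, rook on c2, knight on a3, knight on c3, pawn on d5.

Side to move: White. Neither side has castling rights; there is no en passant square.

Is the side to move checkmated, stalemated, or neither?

White to move; white king on a1.
In check: no.
King squares — b1: attacked by Na3; a2: attacked by Rc2; b2: attacked by Rc2.
Legal moves for White: none.
Not in check and no legal moves → stalemate.

stalemate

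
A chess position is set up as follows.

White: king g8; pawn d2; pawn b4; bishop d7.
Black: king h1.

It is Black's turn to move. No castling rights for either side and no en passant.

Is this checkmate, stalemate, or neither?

neither

Black to move; black king on h1.
In check: no.
Legal moves for Black: Kh2, Kg2, Kg1.
Black has 3 legal moves and is not in check → neither.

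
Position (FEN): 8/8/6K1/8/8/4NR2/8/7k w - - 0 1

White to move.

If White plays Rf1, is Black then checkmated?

no

After Rf1: black king on h1; in check: yes, from the white rook on f1.
Black has 1 legal reply: Kh2.
In check but a legal move exists → not checkmate.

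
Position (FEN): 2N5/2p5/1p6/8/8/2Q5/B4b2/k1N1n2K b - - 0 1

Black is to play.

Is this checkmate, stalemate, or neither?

checkmate

Black to move; black king on a1.
In check: yes, from the white queen on c3.
King squares — b1: attacked by Ba2; a2: attacked by Nc1; b2: attacked by Qc3.
Legal moves for Black: none.
In check with no legal moves → checkmate.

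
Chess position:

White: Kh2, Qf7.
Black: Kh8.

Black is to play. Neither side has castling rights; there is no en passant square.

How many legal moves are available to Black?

0

Black to move; king on h8.
In check: no.
Legal moves: none.
Count: 0.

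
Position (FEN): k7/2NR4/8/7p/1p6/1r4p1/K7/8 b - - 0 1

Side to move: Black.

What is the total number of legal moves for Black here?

3

Black to move; king on a8.
In check: yes, from the white knight on c7.
Legal moves: Kb8, Kb7, Ka7.
Count: 3.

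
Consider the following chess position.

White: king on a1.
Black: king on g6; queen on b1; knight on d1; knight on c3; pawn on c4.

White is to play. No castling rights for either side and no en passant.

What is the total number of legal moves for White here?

0

White to move; king on a1.
In check: yes, from the black queen on b1.
Legal moves: none.
Count: 0.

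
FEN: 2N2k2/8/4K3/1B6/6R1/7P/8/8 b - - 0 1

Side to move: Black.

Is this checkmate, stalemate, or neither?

stalemate

Black to move; black king on f8.
In check: no.
King squares — e7: attacked by Ke6; f7: attacked by Ke6; g7: attacked by Rg4; e8: attacked by Bb5; g8: attacked by Rg4.
Legal moves for Black: none.
Not in check and no legal moves → stalemate.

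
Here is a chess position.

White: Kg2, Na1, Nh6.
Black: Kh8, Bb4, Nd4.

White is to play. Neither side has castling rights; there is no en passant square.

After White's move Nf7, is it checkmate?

After Nf7: black king on h8; in check: yes, from the white knight on f7.
Black has 3 legal replies: Kg8, Kh7, Kg7.
In check but a legal move exists → not checkmate.

no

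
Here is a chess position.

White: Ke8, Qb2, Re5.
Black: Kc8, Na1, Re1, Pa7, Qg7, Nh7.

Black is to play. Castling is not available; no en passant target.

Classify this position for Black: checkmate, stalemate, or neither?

neither

Black to move; black king on c8.
In check: no.
Legal moves for Black include: Kc7, Nf8, Nf6#, Ng5, Qh8+, Qg8+, Qf8#, Qf7+, Qe7+, Qd7#, Qc7, Qb7, Qh6, Qg6+, Qf6, Qg5, Qxe5+, Qg4, ... (list truncated; more exist).
Black has legal moves and is not in check → neither.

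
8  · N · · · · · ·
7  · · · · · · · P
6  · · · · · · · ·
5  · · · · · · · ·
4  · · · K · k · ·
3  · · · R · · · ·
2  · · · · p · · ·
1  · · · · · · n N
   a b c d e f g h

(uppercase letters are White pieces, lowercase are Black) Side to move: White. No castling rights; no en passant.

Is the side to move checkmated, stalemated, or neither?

White to move; white king on d4.
In check: no.
Legal moves for White include: Nd7, Nc6, Na6, Kd5, Kc5, Kc4, Kc3, Rh3, Rg3, Rf3+, Re3, Rc3, Rb3, Ra3, Rd2, Rd1, Ng3, Nf2, ... (list truncated; more exist).
White has legal moves and is not in check → neither.

neither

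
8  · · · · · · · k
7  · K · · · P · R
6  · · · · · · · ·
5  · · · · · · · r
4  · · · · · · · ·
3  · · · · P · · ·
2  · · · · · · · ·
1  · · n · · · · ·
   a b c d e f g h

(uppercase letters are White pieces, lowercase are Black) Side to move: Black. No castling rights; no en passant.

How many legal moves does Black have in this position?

2

Black to move; king on h8.
In check: yes, from the white rook on h7.
Legal moves: Kxh7, Rxh7.
Count: 2.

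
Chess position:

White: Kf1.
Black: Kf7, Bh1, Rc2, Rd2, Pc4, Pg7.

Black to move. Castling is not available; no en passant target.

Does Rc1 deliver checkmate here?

yes

After Rc1: white king on f1; in check: yes, from the black rook on c1.
King squares — e1: attacked by Rc1; g1: attacked by Rc1; e2: attacked by Rd2; f2: attacked by Rd2; g2: attacked by Bh1.
White has no legal moves → checkmate.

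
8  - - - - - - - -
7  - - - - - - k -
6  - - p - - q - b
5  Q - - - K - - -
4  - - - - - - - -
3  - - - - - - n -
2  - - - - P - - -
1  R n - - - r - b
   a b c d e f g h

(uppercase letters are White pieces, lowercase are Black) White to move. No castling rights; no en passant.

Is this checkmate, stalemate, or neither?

White to move; white king on e5.
In check: yes, from the black queen on f6.
King squares — d4: attacked by Qf6; e4: attacked by Bh1; f4: attacked by Rf1; d5: attacked by Bh1; f5: attacked by Rf1; d6: attacked by Qf6; e6: attacked by Qf6; f6: attacked by Rf1.
Legal moves for White: none.
In check with no legal moves → checkmate.

checkmate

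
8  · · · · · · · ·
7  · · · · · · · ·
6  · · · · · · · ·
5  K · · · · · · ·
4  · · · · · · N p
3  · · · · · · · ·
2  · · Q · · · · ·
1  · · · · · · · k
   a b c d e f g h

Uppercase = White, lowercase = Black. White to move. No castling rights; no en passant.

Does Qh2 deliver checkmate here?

After Qh2: black king on h1; in check: yes, from the white queen on h2.
King squares — g1: attacked by Qh2; g2: attacked by Qh2; h2: attacked by Ng4.
Black has no legal moves → checkmate.

yes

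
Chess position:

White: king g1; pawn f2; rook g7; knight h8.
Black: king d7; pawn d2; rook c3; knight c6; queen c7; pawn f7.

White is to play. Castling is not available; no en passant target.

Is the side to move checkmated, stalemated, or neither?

neither

White to move; white king on g1.
In check: no.
Legal moves for White: Nxf7, Ng6, Rg8, Rh7, Rxf7+, Rg6, Rg5, Rg4, Rg3, Rg2, Kg2, Kh1, Kf1, f3, f4.
White has 15 legal moves and is not in check → neither.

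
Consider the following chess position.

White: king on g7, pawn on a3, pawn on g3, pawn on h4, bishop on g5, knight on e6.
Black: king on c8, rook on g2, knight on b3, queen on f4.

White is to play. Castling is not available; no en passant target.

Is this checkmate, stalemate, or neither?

neither

White to move; white king on g7.
In check: no.
Legal moves for White include: Kh8, Kg8, Kh7, Kh6, Kg6, Nf8, Nd8, Nc7, Nc5, Nxf4, Nd4, Bd8, Be7, Bh6, Bf6, Bxf4, gxf4, h5, ... (list truncated; more exist).
White has legal moves and is not in check → neither.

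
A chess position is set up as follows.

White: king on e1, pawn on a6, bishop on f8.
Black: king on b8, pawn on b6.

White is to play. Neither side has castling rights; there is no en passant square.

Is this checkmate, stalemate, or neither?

White to move; white king on e1.
In check: no.
Legal moves for White: Bg7, Be7, Bh6, Bd6+, Bc5, Bb4, Ba3, Kf2, Ke2, Kd2, Kf1, Kd1, a7+.
White has 13 legal moves and is not in check → neither.

neither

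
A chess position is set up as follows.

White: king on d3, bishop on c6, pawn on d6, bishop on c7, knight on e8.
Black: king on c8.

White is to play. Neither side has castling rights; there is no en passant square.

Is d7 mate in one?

yes

After d7: black king on c8; in check: yes, from the white pawn on d7.
King squares — b7: attacked by Bc6; c7: attacked by Ne8; d7: attacked by Bc6; b8: attacked by Bc7; d8: attacked by Bc7.
Black has no legal moves → checkmate.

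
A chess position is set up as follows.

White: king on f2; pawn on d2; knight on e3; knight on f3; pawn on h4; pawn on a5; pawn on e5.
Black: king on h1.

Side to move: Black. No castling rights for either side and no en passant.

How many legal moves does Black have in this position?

0

Black to move; king on h1.
In check: no.
Legal moves: none.
Count: 0.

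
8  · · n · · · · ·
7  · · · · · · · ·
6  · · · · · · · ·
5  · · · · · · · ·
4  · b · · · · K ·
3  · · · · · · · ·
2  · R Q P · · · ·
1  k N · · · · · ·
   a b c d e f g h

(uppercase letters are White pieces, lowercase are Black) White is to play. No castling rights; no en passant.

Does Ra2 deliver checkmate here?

After Ra2: black king on a1; in check: yes, from the white rook on a2.
King squares — b1: attacked by Qc2; a2: attacked by Qc2; b2: attacked by Ra2.
Black has no legal moves → checkmate.

yes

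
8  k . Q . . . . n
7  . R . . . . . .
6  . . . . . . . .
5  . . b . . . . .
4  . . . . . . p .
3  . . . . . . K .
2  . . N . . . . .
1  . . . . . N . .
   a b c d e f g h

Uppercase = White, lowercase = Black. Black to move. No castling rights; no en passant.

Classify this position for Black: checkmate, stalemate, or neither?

checkmate

Black to move; black king on a8.
In check: yes, from the white queen on c8.
King squares — a7: attacked by Rb7; b7: attacked by Qc8; b8: attacked by Rb7.
Legal moves for Black: none.
In check with no legal moves → checkmate.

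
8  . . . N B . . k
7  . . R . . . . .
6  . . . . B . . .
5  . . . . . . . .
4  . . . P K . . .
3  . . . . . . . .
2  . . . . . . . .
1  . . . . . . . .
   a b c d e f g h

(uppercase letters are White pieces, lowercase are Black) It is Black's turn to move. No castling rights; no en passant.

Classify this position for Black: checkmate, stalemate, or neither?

stalemate

Black to move; black king on h8.
In check: no.
King squares — g7: attacked by Rc7; h7: attacked by Rc7; g8: attacked by Be6.
Legal moves for Black: none.
Not in check and no legal moves → stalemate.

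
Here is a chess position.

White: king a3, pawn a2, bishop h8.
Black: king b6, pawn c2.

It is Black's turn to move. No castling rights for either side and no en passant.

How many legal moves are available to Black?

12

Black to move; king on b6.
In check: no.
Legal moves: Kc7, Kb7, Ka7, Kc6, Ka6, Kc5, Kb5, Ka5, c1=Q+, c1=R, c1=B+, c1=N.
Count: 12.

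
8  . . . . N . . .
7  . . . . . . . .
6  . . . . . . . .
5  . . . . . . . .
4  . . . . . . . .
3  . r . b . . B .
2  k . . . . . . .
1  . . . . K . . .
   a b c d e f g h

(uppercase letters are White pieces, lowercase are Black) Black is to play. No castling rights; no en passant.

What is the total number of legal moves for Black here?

24

Black to move; king on a2.
In check: no.
Legal moves: Bh7, Bg6, Ba6, Bf5, Bb5, Be4, Bc4, Be2, Bc2, Bf1, Bb1, Rb8, Rb7, Rb6, Rb5, Rb4, Rc3, Ra3, Rb2, Rb1+, Ka3, Kb2, Kb1, Ka1.
Count: 24.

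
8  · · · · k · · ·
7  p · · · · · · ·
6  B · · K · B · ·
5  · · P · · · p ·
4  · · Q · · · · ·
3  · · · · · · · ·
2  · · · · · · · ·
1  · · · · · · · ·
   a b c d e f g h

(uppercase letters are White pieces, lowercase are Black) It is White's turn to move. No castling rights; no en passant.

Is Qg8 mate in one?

yes

After Qg8: black king on e8; in check: yes, from the white queen on g8.
King squares — d7: attacked by Kd6; e7: attacked by Kd6; f7: attacked by Qg8; d8: attacked by Bf6; f8: attacked by Qg8.
Black has no legal moves → checkmate.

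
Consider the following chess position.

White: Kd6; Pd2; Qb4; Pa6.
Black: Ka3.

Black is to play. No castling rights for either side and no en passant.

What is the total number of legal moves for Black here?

Black to move; king on a3.
In check: yes, from the white queen on b4.
Legal moves: Kxb4, Ka2.
Count: 2.

2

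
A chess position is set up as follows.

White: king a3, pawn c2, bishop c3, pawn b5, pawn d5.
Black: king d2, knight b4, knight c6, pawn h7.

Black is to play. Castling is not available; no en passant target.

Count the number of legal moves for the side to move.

Black to move; king on d2.
In check: yes, from the white bishop on c3.
Legal moves: Ke3, Kxc3, Ke2, Kxc2, Kd1, Kc1.
Count: 6.

6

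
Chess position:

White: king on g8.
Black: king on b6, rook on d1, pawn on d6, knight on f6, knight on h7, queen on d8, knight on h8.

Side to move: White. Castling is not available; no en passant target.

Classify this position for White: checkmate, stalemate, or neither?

White to move; white king on g8.
In check: yes, from the black knight on f6 and the black queen on d8.
Legal moves for White: Kg7.
White is in check but has 1 legal move → neither.

neither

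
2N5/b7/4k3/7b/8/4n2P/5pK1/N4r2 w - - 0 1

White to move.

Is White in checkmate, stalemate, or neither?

White to move; white king on g2.
In check: yes, from the black knight on e3.
King squares — f1: attacked by Ne3; g1: attacked by Rf1; h1: attacked by Rf1; f2: attacked by Rf1; h2: available; f3: attacked by Bh5; g3: available; h3: own pawn.
Legal moves for White: Kg3, Kh2.
White is in check but has 2 legal moves → neither.

neither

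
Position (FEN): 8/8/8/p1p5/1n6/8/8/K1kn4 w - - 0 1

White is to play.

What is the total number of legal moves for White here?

0

White to move; king on a1.
In check: no.
Legal moves: none.
Count: 0.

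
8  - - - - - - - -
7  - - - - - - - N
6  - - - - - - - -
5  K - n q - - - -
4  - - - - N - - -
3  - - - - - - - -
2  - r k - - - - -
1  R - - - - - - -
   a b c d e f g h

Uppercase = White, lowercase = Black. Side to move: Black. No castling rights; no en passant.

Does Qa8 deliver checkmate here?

yes

After Qa8: white king on a5; in check: yes, from the black queen on a8.
King squares — a4: attacked by Nc5; b4: attacked by Rb2; b5: attacked by Rb2; a6: attacked by Nc5; b6: attacked by Rb2.
White has no legal moves → checkmate.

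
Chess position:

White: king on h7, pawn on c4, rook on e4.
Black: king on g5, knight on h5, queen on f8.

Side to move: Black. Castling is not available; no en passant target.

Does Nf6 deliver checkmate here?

yes

After Nf6: white king on h7; in check: yes, from the black knight on f6.
King squares — g6: attacked by Kg5; h6: attacked by Kg5; g7: attacked by Qf8; g8: attacked by Nf6; h8: attacked by Qf8.
White has no legal moves → checkmate.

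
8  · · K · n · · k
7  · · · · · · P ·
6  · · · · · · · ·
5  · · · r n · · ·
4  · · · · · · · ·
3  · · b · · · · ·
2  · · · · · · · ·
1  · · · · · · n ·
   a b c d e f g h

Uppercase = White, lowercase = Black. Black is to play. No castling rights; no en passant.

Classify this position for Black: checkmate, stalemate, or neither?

Black to move; black king on h8.
In check: yes, from the white pawn on g7.
King squares — g7: available; h7: available; g8: available.
Legal moves for Black: Kg8, Kh7, Kxg7, Nxg7.
Black is in check but has 4 legal moves → neither.

neither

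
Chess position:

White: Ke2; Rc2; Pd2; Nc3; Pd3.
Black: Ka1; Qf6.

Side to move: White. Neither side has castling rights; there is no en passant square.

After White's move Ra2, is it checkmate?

yes

After Ra2: black king on a1; in check: yes, from the white rook on a2.
King squares — b1: attacked by Nc3; a2: attacked by Nc3; b2: attacked by Ra2.
Black has no legal moves → checkmate.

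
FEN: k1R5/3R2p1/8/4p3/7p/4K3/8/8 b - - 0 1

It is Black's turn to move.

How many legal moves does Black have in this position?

0

Black to move; king on a8.
In check: yes, from the white rook on c8.
Legal moves: none.
Count: 0.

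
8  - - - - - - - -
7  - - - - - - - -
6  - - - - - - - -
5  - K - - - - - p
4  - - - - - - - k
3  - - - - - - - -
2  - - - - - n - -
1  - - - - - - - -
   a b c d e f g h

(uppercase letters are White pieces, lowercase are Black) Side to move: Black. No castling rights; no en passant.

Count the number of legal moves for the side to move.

Black to move; king on h4.
In check: no.
Legal moves: Kg5, Kg4, Kh3, Kg3, Ng4, Ne4, Nh3, Nd3, Nh1, Nd1.
Count: 10.

10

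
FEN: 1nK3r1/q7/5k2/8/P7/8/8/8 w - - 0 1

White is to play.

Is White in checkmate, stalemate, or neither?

White to move; white king on c8.
In check: yes, from the black rook on g8.
King squares — b7: attacked by Qa7; c7: attacked by Qa7; d7: attacked by Qa7; b8: attacked by Qa7; d8: attacked by Rg8.
Legal moves for White: none.
In check with no legal moves → checkmate.

checkmate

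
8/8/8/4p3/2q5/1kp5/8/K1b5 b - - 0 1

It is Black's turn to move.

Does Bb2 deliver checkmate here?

no

After Bb2: white king on a1; in check: yes, from the black bishop on b2.
White has 1 legal reply: Kb1.
In check but a legal move exists → not checkmate.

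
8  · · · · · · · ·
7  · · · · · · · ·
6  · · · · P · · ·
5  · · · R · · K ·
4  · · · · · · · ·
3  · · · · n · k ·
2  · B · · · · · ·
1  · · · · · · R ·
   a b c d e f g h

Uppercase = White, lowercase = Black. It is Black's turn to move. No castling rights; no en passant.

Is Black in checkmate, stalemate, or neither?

neither

Black to move; black king on g3.
In check: yes, from the white rook on g1.
Legal moves for Black: Kh3, Kf3, Kh2, Kf2, Ng2.
Black is in check but has 5 legal moves → neither.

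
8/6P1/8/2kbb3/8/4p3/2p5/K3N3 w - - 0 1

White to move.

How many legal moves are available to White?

White to move; king on a1.
In check: yes, from the black bishop on e5.
Legal moves: none.
Count: 0.

0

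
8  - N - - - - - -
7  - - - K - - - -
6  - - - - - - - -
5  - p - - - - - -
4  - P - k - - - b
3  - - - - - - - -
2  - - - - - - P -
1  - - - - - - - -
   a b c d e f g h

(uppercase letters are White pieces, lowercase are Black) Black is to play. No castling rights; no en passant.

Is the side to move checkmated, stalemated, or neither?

Black to move; black king on d4.
In check: no.
Legal moves for Black: Bd8, Be7, Bf6, Bg5, Bg3, Bf2, Be1, Ke5, Kd5, Ke4, Kc4, Ke3, Kd3, Kc3.
Black has 14 legal moves and is not in check → neither.

neither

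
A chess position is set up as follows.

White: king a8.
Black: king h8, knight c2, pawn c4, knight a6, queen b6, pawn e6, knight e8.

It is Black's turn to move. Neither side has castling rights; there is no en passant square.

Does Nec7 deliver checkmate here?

After Nec7: white king on a8; in check: yes, from the black knight on c7.
King squares — a7: attacked by Qb6; b7: attacked by Qb6; b8: attacked by Na6.
White has no legal moves → checkmate.

yes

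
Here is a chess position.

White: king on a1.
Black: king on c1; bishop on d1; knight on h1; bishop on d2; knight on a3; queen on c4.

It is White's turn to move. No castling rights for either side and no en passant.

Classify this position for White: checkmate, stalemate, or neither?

stalemate

White to move; white king on a1.
In check: no.
King squares — b1: attacked by Kc1; a2: attacked by Qc4; b2: attacked by Kc1.
Legal moves for White: none.
Not in check and no legal moves → stalemate.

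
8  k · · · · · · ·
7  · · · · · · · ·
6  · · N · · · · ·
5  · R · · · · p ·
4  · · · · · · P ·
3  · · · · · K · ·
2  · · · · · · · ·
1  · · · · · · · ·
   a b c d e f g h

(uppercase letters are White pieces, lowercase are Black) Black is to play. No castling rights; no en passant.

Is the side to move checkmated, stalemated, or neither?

Black to move; black king on a8.
In check: no.
King squares — a7: attacked by Nc6; b7: attacked by Rb5; b8: attacked by Rb5.
Legal moves for Black: none.
Not in check and no legal moves → stalemate.

stalemate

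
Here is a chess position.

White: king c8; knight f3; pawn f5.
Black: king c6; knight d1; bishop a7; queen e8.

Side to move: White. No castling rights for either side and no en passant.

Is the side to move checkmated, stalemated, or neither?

checkmate

White to move; white king on c8.
In check: yes, from the black queen on e8.
King squares — b7: attacked by Kc6; c7: attacked by Kc6; d7: attacked by Kc6; b8: attacked by Ba7; d8: attacked by Qe8.
Legal moves for White: none.
In check with no legal moves → checkmate.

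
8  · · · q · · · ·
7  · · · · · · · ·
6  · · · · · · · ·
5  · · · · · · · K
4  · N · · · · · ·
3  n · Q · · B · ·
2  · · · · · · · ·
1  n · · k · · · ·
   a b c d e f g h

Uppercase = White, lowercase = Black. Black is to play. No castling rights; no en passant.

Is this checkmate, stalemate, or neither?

checkmate

Black to move; black king on d1.
In check: yes, from the white bishop on f3.
King squares — c1: attacked by Qc3; e1: attacked by Qc3; c2: attacked by Qc3; d2: attacked by Qc3; e2: attacked by Bf3.
Legal moves for Black: none.
In check with no legal moves → checkmate.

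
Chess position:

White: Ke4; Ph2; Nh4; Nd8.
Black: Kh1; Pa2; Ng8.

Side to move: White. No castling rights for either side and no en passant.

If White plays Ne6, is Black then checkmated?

no

After Ne6: black king on h1; in check: no.
Black is not in check, so this cannot be checkmate.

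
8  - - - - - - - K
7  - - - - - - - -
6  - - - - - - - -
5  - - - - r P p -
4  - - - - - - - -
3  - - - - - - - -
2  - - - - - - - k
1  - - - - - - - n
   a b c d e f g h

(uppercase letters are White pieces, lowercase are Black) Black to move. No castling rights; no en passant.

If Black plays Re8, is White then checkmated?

no

After Re8: white king on h8; in check: yes, from the black rook on e8.
White has 2 legal replies: Kh7, Kg7.
In check but a legal move exists → not checkmate.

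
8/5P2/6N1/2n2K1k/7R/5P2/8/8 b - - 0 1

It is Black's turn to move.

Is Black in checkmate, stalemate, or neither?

checkmate

Black to move; black king on h5.
In check: yes, from the white rook on h4.
King squares — g4: attacked by Pf3; h4: attacked by Ng6; g5: attacked by Kf5; g6: attacked by Kf5; h6: attacked by Rh4.
Legal moves for Black: none.
In check with no legal moves → checkmate.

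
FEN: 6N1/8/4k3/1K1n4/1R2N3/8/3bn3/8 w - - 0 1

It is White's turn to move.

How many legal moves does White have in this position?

White to move; king on b5.
In check: no.
Legal moves: Ne7, Nh6, Ngf6, Kc6, Ka6, Kc5, Ka5, Kc4, Ka4, Nef6, Nd6, Ng5+, Nc5+, Ng3, Nc3, Nf2, Nxd2, Rd4, Rc4, Ra4, Rb3, Rb2, Rb1.
Count: 23.

23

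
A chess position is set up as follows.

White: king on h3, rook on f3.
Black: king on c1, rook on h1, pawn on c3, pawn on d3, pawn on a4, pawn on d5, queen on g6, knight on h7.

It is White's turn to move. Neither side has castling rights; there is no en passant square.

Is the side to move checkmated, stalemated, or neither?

White to move; white king on h3.
In check: yes, from the black rook on h1.
King squares — g2: attacked by Qg6; h2: attacked by Rh1; g3: attacked by Qg6; g4: attacked by Qg6; h4: attacked by Rh1.
Legal moves for White: none.
In check with no legal moves → checkmate.

checkmate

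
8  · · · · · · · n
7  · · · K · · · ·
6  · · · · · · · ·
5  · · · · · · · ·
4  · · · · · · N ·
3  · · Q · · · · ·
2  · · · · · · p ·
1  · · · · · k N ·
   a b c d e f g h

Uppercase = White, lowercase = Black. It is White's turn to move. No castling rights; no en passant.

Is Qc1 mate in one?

After Qc1: black king on f1; in check: yes, from the white queen on c1.
King squares — e1: attacked by Qc1; g1: attacked by Qc1; e2: attacked by Ng1; f2: attacked by Ng4; g2: own pawn.
Black has no legal moves → checkmate.

yes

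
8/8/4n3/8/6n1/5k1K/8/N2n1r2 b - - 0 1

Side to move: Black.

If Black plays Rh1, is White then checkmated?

yes

After Rh1: white king on h3; in check: yes, from the black rook on h1.
King squares — g2: attacked by Kf3; h2: attacked by Rh1; g3: attacked by Kf3; g4: attacked by Kf3; h4: attacked by Rh1.
White has no legal moves → checkmate.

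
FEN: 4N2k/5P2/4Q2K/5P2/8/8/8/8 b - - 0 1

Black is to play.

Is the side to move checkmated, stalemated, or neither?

stalemate

Black to move; black king on h8.
In check: no.
King squares — g7: attacked by Kh6; h7: attacked by Kh6; g8: attacked by Pf7.
Legal moves for Black: none.
Not in check and no legal moves → stalemate.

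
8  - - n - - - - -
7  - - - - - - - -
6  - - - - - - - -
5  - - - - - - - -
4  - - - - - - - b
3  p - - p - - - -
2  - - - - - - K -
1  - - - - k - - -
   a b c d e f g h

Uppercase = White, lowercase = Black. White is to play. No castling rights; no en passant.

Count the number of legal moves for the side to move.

5

White to move; king on g2.
In check: no.
Legal moves: Kh3, Kf3, Kh2, Kh1, Kg1.
Count: 5.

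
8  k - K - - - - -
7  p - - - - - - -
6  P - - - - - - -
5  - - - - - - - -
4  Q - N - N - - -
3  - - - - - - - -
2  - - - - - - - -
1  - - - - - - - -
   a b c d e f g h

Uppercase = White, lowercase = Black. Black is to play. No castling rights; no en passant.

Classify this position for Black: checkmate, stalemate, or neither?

stalemate

Black to move; black king on a8.
In check: no.
King squares — a7: own pawn; b7: attacked by Pa6; b8: attacked by Kc8.
Legal moves for Black: none.
Not in check and no legal moves → stalemate.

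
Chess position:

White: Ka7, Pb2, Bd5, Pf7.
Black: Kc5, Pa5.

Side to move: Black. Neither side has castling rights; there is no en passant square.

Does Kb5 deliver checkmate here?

no

After Kb5: white king on a7; in check: no.
White is not in check, so this cannot be checkmate.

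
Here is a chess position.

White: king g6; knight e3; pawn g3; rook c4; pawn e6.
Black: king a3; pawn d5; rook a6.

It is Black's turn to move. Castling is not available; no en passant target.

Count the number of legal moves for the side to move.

13

Black to move; king on a3.
In check: no.
Legal moves: Ra8, Ra7, Rxe6+, Rd6, Rc6, Rb6, Ra5, Ra4, Kb3, Kb2, Ka2, dxc4, d4.
Count: 13.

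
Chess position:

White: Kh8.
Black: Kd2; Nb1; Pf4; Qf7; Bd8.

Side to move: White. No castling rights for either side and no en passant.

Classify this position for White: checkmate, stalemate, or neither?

White to move; white king on h8.
In check: no.
King squares — g7: attacked by Qf7; h7: attacked by Qf7; g8: attacked by Qf7.
Legal moves for White: none.
Not in check and no legal moves → stalemate.

stalemate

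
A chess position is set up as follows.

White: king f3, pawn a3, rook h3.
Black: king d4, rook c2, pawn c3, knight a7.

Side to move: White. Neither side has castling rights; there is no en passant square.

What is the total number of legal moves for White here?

White to move; king on f3.
In check: no.
Legal moves: Rh8, Rh7, Rh6, Rh5, Rh4+, Rg3, Rh2, Rh1, Kg4, Kf4, Kg3, a4.
Count: 12.

12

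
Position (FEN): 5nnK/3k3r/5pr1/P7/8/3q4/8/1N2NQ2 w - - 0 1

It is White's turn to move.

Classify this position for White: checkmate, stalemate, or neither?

White to move; white king on h8.
In check: yes, from the black rook on h7.
King squares — g7: attacked by Rg6; h7: attacked by Nf8; g8: attacked by Rg6.
Legal moves for White: none.
In check with no legal moves → checkmate.

checkmate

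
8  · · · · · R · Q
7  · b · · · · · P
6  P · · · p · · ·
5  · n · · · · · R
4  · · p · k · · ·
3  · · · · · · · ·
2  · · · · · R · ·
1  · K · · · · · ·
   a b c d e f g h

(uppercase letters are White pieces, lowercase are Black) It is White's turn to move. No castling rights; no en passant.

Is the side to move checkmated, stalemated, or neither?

White to move; white king on b1.
In check: no.
Legal moves for White include: Qg8, Qg7, Qf6, Qe5+, Qd4+, Qc3, Qb2, Qa1, Rg8, Re8, Rd8, Rc8, Rb8, Ra8, R8f7, R8f6, R8f5, R8f4+, ... (list truncated; more exist).
White has legal moves and is not in check → neither.

neither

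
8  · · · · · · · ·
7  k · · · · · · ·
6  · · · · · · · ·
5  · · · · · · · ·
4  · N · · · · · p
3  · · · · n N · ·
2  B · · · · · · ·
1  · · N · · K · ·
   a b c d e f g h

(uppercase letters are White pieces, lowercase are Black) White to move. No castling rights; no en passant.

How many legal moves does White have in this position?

4

White to move; king on f1.
In check: yes, from the black knight on e3.
Legal moves: Kf2, Ke2, Kg1, Ke1.
Count: 4.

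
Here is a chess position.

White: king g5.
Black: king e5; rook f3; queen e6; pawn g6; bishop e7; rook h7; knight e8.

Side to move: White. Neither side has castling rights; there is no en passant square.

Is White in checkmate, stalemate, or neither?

checkmate

White to move; white king on g5.
In check: yes, from the black bishop on e7.
King squares — f4: attacked by Rf3; g4: attacked by Qe6; h4: attacked by Be7; f5: attacked by Rf3; h5: attacked by Pg6; f6: attacked by Rf3; g6: attacked by Qe6; h6: attacked by Rh7.
Legal moves for White: none.
In check with no legal moves → checkmate.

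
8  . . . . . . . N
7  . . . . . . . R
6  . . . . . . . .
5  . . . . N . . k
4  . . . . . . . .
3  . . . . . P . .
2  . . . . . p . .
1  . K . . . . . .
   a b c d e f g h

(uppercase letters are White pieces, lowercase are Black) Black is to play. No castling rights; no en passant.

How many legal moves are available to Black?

1

Black to move; king on h5.
In check: yes, from the white rook on h7.
Legal moves: Kg5.
Count: 1.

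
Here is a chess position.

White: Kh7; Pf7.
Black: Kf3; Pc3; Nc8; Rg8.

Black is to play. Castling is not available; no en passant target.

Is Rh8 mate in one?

After Rh8: white king on h7; in check: yes, from the black rook on h8.
White has 3 legal replies: Kxh8, Kg7, Kg6.
In check but a legal move exists → not checkmate.

no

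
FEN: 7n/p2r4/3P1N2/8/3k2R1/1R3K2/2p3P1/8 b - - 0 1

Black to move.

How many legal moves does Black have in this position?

2

Black to move; king on d4.
In check: yes, from the white rook on g4.
Legal moves: Ke5, Kc5.
Count: 2.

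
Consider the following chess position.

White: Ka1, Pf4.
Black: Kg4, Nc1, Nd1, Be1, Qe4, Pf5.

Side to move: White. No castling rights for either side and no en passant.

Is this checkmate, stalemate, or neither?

stalemate

White to move; white king on a1.
In check: no.
King squares — b1: attacked by Qe4; a2: attacked by Nc1; b2: attacked by Nd1.
Legal moves for White: none.
Not in check and no legal moves → stalemate.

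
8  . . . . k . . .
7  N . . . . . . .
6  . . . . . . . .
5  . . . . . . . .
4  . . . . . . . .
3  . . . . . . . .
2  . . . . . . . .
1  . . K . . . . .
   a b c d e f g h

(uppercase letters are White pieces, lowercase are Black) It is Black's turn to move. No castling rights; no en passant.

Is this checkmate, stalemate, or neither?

neither

Black to move; black king on e8.
In check: no.
Legal moves for Black: Kf8, Kd8, Kf7, Ke7, Kd7.
Black has 5 legal moves and is not in check → neither.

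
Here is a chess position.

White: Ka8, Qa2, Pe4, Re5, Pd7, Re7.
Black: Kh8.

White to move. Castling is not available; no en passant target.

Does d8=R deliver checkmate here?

After d8=R: black king on h8; in check: yes, from the white rook on d8.
King squares — g7: attacked by Re7; h7: attacked by Re7; g8: attacked by Qa2.
Black has no legal moves → checkmate.

yes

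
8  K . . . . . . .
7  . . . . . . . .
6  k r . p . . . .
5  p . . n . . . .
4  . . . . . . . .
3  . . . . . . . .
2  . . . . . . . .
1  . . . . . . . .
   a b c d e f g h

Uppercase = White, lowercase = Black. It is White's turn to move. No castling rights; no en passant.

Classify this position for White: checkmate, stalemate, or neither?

stalemate

White to move; white king on a8.
In check: no.
King squares — a7: attacked by Ka6; b7: attacked by Ka6; b8: attacked by Rb6.
Legal moves for White: none.
Not in check and no legal moves → stalemate.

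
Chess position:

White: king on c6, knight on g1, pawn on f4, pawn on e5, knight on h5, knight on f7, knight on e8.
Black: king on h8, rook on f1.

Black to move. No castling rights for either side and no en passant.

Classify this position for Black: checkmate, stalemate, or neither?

Black to move; black king on h8.
In check: yes, from the white knight on f7.
Legal moves for Black: Kg8, Kh7.
Black is in check but has 2 legal moves → neither.

neither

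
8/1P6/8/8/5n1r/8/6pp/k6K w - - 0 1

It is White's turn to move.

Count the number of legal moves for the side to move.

White to move; king on h1.
In check: yes, from the black pawn on g2.
Legal moves: none.
Count: 0.

0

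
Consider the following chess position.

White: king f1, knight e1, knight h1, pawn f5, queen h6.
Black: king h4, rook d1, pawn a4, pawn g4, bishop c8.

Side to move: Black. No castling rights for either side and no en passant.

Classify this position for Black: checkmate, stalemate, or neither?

Black to move; black king on h4.
In check: yes, from the white queen on h6.
King squares — g3: attacked by Nh1; h3: attacked by Qh6; g4: own pawn; g5: attacked by Qh6; h5: attacked by Qh6.
Legal moves for Black: none.
In check with no legal moves → checkmate.

checkmate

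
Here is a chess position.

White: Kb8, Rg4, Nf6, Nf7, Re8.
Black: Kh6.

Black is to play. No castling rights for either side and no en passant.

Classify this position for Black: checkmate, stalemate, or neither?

Black to move; black king on h6.
In check: yes, from the white knight on f7.
King squares — g5: attacked by Rg4; h5: attacked by Nf6; g6: attacked by Rg4; g7: attacked by Rg4; h7: attacked by Nf6.
Legal moves for Black: none.
In check with no legal moves → checkmate.

checkmate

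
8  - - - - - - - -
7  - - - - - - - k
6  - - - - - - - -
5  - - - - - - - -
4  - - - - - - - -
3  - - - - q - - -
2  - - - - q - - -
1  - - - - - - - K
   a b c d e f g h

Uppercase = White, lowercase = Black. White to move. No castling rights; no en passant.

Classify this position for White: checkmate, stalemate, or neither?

stalemate

White to move; white king on h1.
In check: no.
King squares — g1: attacked by Qe3; g2: attacked by Qe2; h2: attacked by Qe2.
Legal moves for White: none.
Not in check and no legal moves → stalemate.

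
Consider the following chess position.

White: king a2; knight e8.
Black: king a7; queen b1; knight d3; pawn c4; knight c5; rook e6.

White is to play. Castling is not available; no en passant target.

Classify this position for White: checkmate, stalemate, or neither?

White to move; white king on a2.
In check: yes, from the black queen on b1.
Legal moves for White: Ka3, Kxb1.
White is in check but has 2 legal moves → neither.

neither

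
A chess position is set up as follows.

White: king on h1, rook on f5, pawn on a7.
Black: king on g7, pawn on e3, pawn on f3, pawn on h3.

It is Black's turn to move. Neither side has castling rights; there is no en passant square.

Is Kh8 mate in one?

no

After Kh8: white king on h1; in check: no.
White is not in check, so this cannot be checkmate.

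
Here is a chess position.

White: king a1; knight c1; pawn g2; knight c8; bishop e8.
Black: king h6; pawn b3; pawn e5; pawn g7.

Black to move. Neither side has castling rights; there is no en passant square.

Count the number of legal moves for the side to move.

6

Black to move; king on h6.
In check: no.
Legal moves: Kh7, Kg5, g6, e4, b2+, g5.
Count: 6.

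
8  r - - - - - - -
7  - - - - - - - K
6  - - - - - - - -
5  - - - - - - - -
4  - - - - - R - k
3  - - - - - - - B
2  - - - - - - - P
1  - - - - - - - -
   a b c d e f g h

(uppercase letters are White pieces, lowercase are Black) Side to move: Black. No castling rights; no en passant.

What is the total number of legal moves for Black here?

3

Black to move; king on h4.
In check: yes, from the white rook on f4.
Legal moves: Kh5, Kg5, Kxh3.
Count: 3.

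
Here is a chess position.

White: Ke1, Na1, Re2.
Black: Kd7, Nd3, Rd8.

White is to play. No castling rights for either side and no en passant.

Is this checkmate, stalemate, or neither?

neither

White to move; white king on e1.
In check: yes, from the black knight on d3.
Legal moves for White: Kd2, Kf1, Kd1.
White is in check but has 3 legal moves → neither.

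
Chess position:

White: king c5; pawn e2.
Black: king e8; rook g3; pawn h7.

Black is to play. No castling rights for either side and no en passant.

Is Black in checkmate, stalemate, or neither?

neither

Black to move; black king on e8.
In check: no.
Legal moves for Black include: Kf8, Kd8, Kf7, Ke7, Kd7, Rg8, Rg7, Rg6, Rg5+, Rg4, Rh3, Rf3, Re3, Rd3, Rc3+, Rb3, Ra3, Rg2, ... (list truncated; more exist).
Black has legal moves and is not in check → neither.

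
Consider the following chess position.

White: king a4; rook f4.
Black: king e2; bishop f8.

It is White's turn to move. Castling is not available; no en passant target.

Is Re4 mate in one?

After Re4: black king on e2; in check: yes, from the white rook on e4.
Black has 6 legal replies: Kf3, Kd3, Kf2, Kd2, Kf1, Kd1.
In check but a legal move exists → not checkmate.

no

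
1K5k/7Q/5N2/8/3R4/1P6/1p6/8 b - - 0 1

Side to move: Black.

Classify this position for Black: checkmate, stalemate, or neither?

Black to move; black king on h8.
In check: yes, from the white queen on h7.
King squares — g7: attacked by Qh7; h7: attacked by Nf6; g8: attacked by Nf6.
Legal moves for Black: none.
In check with no legal moves → checkmate.

checkmate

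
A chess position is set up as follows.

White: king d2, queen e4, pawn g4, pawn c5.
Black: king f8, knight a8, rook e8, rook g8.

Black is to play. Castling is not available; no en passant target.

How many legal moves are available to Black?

16

Black to move; king on f8.
In check: no.
Legal moves: Rh8, Rg7, Rg6, Rg5, Rxg4, Kg7, Kf7, Rd8+, Rc8, Rb8, Re7, Re6, Re5, Rxe4, Nc7, Nb6.
Count: 16.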